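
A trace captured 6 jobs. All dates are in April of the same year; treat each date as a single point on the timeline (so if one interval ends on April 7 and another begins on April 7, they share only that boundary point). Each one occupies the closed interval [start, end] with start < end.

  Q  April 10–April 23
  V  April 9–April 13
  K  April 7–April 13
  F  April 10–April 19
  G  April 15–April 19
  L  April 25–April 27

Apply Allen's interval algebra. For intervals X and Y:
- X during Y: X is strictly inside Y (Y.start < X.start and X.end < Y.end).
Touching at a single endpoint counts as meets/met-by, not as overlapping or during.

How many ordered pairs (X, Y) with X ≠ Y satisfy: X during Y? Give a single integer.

1

Checking all 30 ordered pairs for relation 'during'; matching pairs in alphabetical order:
(G, Q): G during Q ✓
Count: 1.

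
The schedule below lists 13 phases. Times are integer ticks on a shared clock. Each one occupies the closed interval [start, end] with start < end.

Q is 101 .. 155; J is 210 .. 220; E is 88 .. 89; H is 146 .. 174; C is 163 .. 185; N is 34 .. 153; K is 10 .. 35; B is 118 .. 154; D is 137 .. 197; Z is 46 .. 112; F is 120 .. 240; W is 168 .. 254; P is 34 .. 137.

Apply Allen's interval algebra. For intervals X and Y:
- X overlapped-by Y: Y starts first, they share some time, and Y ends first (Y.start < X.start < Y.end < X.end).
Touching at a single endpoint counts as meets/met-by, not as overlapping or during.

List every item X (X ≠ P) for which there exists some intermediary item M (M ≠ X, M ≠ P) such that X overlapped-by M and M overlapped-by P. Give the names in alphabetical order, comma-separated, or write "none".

D, F, H, W

Target P = [34, 137].
Intermediaries M with M overlapped-by P: B, F, Q.
Via B — items with X overlapped-by B: D, F, H.
Via F — items with X overlapped-by F: W.
Via Q — items with X overlapped-by Q: D, F, H.
Union: D, F, H, W.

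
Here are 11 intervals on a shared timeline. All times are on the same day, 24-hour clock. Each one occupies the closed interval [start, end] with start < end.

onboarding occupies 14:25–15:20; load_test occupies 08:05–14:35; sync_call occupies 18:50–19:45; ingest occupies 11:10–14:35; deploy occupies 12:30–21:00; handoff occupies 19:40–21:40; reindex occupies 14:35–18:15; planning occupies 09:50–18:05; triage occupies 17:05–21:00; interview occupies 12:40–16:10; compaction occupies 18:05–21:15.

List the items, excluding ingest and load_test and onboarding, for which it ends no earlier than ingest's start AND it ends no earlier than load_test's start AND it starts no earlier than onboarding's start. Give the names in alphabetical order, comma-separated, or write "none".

compaction, handoff, reindex, sync_call, triage

Conditions: its end is no earlier than ingest's start (X.end >= 11:10) AND its end is no earlier than load_test's start (X.end >= 08:05) AND its start is no earlier than onboarding's start (X.start >= 14:25).
compaction: end 21:15 >= 11:10? ✓; end 21:15 >= 08:05? ✓; start 18:05 >= 14:25? ✓ → yes.
deploy: end 21:00 >= 11:10? ✓; end 21:00 >= 08:05? ✓; start 12:30 >= 14:25? ✗ → no.
handoff: end 21:40 >= 11:10? ✓; end 21:40 >= 08:05? ✓; start 19:40 >= 14:25? ✓ → yes.
interview: end 16:10 >= 11:10? ✓; end 16:10 >= 08:05? ✓; start 12:40 >= 14:25? ✗ → no.
planning: end 18:05 >= 11:10? ✓; end 18:05 >= 08:05? ✓; start 09:50 >= 14:25? ✗ → no.
reindex: end 18:15 >= 11:10? ✓; end 18:15 >= 08:05? ✓; start 14:35 >= 14:25? ✓ → yes.
sync_call: end 19:45 >= 11:10? ✓; end 19:45 >= 08:05? ✓; start 18:50 >= 14:25? ✓ → yes.
triage: end 21:00 >= 11:10? ✓; end 21:00 >= 08:05? ✓; start 17:05 >= 14:25? ✓ → yes.
Result: compaction, handoff, reindex, sync_call, triage.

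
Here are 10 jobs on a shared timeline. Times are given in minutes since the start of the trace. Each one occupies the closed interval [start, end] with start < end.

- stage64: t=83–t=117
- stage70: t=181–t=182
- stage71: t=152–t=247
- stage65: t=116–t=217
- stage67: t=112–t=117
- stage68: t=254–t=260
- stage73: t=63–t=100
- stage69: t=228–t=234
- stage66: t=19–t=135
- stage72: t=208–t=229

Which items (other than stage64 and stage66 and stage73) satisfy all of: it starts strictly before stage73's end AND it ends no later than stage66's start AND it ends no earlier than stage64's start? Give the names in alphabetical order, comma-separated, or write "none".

none

Conditions: its start is strictly before stage73's end (X.start < t=100) AND its end is no later than stage66's start (X.end <= t=19) AND its end is no earlier than stage64's start (X.end >= t=83).
stage65: start t=116 < t=100? ✗; end t=217 <= t=19? ✗; end t=217 >= t=83? ✓ → no.
stage67: start t=112 < t=100? ✗; end t=117 <= t=19? ✗; end t=117 >= t=83? ✓ → no.
stage68: start t=254 < t=100? ✗; end t=260 <= t=19? ✗; end t=260 >= t=83? ✓ → no.
stage69: start t=228 < t=100? ✗; end t=234 <= t=19? ✗; end t=234 >= t=83? ✓ → no.
stage70: start t=181 < t=100? ✗; end t=182 <= t=19? ✗; end t=182 >= t=83? ✓ → no.
stage71: start t=152 < t=100? ✗; end t=247 <= t=19? ✗; end t=247 >= t=83? ✓ → no.
stage72: start t=208 < t=100? ✗; end t=229 <= t=19? ✗; end t=229 >= t=83? ✓ → no.
Result: none.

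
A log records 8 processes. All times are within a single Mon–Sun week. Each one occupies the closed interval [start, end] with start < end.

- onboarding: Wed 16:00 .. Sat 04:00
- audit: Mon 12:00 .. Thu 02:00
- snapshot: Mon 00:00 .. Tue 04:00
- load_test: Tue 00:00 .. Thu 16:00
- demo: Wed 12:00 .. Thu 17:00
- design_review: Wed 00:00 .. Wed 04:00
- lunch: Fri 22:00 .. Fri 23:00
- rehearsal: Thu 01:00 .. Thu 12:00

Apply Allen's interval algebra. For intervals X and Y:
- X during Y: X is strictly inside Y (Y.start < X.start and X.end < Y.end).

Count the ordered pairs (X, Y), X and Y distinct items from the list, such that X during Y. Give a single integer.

6

Checking all 56 ordered pairs for relation 'during'; matching pairs in alphabetical order:
(design_review, audit): design_review during audit ✓
(design_review, load_test): design_review during load_test ✓
(lunch, onboarding): lunch during onboarding ✓
(rehearsal, demo): rehearsal during demo ✓
(rehearsal, load_test): rehearsal during load_test ✓
(rehearsal, onboarding): rehearsal during onboarding ✓
Count: 6.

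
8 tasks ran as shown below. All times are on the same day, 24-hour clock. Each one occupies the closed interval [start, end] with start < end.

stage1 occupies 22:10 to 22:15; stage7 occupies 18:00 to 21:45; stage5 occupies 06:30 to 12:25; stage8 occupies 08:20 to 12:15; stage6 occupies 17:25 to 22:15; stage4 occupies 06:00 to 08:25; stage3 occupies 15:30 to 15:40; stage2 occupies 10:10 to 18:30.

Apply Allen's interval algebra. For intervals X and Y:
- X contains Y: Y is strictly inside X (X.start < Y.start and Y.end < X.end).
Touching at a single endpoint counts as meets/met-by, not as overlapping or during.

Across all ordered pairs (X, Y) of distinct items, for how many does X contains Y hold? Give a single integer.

Checking all 56 ordered pairs for relation 'contains'; matching pairs in alphabetical order:
(stage2, stage3): stage2 contains stage3 ✓
(stage5, stage8): stage5 contains stage8 ✓
(stage6, stage7): stage6 contains stage7 ✓
Count: 3.

3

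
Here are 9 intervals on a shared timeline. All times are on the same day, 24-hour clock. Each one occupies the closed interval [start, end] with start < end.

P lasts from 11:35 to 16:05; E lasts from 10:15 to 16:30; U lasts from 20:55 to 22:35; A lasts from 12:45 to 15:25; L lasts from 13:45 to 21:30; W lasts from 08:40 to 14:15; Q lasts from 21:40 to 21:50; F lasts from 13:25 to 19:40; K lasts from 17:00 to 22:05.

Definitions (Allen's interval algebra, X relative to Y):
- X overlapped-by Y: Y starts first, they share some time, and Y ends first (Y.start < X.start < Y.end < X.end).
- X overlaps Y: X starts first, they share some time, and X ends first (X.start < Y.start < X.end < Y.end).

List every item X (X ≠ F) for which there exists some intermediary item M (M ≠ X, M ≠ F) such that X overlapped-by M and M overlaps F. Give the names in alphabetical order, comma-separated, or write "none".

A, E, L, P

Target F = [13:25, 19:40].
Intermediaries M with M overlaps F: A, E, P, W.
Via A — items with X overlapped-by A: L.
Via E — items with X overlapped-by E: L.
Via P — items with X overlapped-by P: L.
Via W — items with X overlapped-by W: A, E, L, P.
Union: A, E, L, P.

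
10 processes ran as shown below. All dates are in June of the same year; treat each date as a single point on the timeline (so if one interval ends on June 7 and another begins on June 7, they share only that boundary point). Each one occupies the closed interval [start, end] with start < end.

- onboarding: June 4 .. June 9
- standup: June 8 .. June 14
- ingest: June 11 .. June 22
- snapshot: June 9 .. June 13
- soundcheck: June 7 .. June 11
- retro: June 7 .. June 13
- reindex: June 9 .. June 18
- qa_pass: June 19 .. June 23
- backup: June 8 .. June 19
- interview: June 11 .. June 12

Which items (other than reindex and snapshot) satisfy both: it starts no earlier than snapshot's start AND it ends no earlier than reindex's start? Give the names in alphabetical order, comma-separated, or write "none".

ingest, interview, qa_pass

Conditions: its start is no earlier than snapshot's start (X.start >= June 9) AND its end is no earlier than reindex's start (X.end >= June 9).
backup: start June 8 >= June 9? ✗; end June 19 >= June 9? ✓ → no.
ingest: start June 11 >= June 9? ✓; end June 22 >= June 9? ✓ → yes.
interview: start June 11 >= June 9? ✓; end June 12 >= June 9? ✓ → yes.
onboarding: start June 4 >= June 9? ✗; end June 9 >= June 9? ✓ → no.
qa_pass: start June 19 >= June 9? ✓; end June 23 >= June 9? ✓ → yes.
retro: start June 7 >= June 9? ✗; end June 13 >= June 9? ✓ → no.
soundcheck: start June 7 >= June 9? ✗; end June 11 >= June 9? ✓ → no.
standup: start June 8 >= June 9? ✗; end June 14 >= June 9? ✓ → no.
Result: ingest, interview, qa_pass.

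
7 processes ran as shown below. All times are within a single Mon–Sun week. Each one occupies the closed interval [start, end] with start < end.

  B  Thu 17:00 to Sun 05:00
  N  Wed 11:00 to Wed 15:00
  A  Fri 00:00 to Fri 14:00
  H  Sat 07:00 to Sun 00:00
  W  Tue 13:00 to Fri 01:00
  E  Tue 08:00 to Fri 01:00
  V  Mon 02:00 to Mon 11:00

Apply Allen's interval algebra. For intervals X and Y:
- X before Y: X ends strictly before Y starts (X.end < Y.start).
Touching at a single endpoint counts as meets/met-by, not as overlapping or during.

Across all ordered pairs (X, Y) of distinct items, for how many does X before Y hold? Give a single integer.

12

Checking all 42 ordered pairs for relation 'before'; matching pairs in alphabetical order:
(A, H): A before H ✓
(E, H): E before H ✓
(N, A): N before A ✓
(N, B): N before B ✓
(N, H): N before H ✓
(V, A): V before A ✓
(V, B): V before B ✓
(V, E): V before E ✓
(V, H): V before H ✓
(V, N): V before N ✓
(V, W): V before W ✓
(W, H): W before H ✓
Count: 12.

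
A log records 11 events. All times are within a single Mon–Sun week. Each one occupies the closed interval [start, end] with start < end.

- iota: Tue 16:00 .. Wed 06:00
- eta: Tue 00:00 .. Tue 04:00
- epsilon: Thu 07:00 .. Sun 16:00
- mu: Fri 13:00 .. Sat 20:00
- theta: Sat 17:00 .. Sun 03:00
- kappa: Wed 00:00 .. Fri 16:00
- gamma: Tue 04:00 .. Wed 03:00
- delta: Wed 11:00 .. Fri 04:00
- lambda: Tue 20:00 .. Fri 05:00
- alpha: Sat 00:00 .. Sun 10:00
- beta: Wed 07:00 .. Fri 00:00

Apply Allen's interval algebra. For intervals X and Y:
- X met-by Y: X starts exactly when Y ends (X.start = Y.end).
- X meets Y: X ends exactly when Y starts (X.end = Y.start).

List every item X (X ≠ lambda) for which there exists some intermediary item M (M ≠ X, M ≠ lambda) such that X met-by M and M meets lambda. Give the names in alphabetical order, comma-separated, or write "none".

none

Target lambda = [Tue 20:00, Fri 05:00].
Intermediaries M with M meets lambda: none.
Union: none.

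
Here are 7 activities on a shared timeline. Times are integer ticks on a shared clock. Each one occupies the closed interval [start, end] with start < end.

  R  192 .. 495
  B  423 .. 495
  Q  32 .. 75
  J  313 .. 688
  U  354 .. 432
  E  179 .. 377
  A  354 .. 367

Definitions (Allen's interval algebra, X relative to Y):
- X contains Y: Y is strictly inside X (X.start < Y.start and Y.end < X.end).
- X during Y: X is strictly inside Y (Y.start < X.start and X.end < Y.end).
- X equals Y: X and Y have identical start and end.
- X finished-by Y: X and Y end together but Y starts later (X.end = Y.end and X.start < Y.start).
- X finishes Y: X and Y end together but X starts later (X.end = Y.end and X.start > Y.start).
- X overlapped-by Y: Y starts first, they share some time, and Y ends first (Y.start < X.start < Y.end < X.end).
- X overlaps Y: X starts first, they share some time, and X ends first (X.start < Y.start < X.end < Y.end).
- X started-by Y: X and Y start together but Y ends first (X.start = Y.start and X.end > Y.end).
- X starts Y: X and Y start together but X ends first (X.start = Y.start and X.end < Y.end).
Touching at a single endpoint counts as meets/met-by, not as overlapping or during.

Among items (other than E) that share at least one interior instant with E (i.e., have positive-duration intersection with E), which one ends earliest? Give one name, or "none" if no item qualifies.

A

Target E = [179, 377].
A [354, 367] → during → candidate.
B [423, 495] → after → excluded.
J [313, 688] → overlapped-by → candidate.
Q [32, 75] → before → excluded.
R [192, 495] → overlapped-by → candidate.
U [354, 432] → overlapped-by → candidate.
Among candidates, earliest end is 367 → A.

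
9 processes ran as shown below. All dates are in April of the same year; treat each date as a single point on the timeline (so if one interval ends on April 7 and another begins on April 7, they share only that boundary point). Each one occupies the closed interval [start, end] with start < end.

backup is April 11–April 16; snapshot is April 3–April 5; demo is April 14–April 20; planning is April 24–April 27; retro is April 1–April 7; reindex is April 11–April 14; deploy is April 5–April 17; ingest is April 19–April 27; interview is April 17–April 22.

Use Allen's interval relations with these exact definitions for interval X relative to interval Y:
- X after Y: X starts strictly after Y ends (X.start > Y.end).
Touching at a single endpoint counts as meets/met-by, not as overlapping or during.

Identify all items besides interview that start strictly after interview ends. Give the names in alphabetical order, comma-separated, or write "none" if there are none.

Target interview = [April 17, April 22].
backup [April 11, April 16] → before → no.
demo [April 14, April 20] → overlaps → no.
deploy [April 5, April 17] → meets → no.
ingest [April 19, April 27] → overlapped-by → no.
planning [April 24, April 27] → after → yes.
reindex [April 11, April 14] → before → no.
retro [April 1, April 7] → before → no.
snapshot [April 3, April 5] → before → no.
Result: planning.

planning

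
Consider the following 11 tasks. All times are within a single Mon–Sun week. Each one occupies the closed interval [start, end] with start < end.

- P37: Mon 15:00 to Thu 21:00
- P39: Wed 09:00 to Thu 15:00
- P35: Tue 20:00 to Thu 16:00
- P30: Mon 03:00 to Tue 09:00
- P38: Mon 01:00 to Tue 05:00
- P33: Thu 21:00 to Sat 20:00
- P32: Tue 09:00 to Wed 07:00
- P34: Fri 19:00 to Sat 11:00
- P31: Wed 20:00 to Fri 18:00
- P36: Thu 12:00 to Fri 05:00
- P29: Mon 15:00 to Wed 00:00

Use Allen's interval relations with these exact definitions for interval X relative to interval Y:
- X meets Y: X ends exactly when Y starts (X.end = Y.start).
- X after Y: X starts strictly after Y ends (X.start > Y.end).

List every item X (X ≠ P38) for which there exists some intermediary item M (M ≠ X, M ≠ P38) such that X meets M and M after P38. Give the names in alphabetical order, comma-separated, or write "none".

Target P38 = [Mon 01:00, Tue 05:00].
Intermediaries M with M after P38: P31, P32, P33, P34, P35, P36, P39.
Via P31 — items with X meets P31: none.
Via P32 — items with X meets P32: P30.
Via P33 — items with X meets P33: P37.
Via P34 — items with X meets P34: none.
Via P35 — items with X meets P35: none.
Via P36 — items with X meets P36: none.
Via P39 — items with X meets P39: none.
Union: P30, P37.

P30, P37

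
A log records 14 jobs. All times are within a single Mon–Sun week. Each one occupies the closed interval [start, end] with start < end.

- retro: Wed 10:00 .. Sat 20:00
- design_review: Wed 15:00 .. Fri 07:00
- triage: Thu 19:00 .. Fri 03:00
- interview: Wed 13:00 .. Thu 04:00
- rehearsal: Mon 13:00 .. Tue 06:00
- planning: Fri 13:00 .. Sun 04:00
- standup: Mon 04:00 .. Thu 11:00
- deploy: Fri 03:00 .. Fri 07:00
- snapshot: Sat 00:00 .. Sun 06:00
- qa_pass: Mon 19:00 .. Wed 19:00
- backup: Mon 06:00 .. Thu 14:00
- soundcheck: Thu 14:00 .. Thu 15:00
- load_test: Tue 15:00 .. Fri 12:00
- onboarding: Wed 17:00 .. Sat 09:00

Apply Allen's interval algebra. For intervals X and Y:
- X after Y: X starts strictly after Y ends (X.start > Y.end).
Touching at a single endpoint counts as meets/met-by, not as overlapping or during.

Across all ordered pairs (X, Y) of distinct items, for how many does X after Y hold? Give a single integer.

41

Checking all 182 ordered pairs for relation 'after'; matching pairs in alphabetical order:
(deploy, backup): deploy after backup ✓
(deploy, interview): deploy after interview ✓
(deploy, qa_pass): deploy after qa_pass ✓
(deploy, rehearsal): deploy after rehearsal ✓
(deploy, soundcheck): deploy after soundcheck ✓
(deploy, standup): deploy after standup ✓
(design_review, rehearsal): design_review after rehearsal ✓
(interview, rehearsal): interview after rehearsal ✓
(load_test, rehearsal): load_test after rehearsal ✓
(onboarding, rehearsal): onboarding after rehearsal ✓
(planning, backup): planning after backup ✓
(planning, deploy): planning after deploy ✓
(planning, design_review): planning after design_review ✓
(planning, interview): planning after interview ✓
(planning, load_test): planning after load_test ✓
(planning, qa_pass): planning after qa_pass ✓
(planning, rehearsal): planning after rehearsal ✓
(planning, soundcheck): planning after soundcheck ✓
(planning, standup): planning after standup ✓
(planning, triage): planning after triage ✓
(retro, rehearsal): retro after rehearsal ✓
(snapshot, backup): snapshot after backup ✓
(snapshot, deploy): snapshot after deploy ✓
(snapshot, design_review): snapshot after design_review ✓
... plus 17 further pairs not listed.
Count: 41.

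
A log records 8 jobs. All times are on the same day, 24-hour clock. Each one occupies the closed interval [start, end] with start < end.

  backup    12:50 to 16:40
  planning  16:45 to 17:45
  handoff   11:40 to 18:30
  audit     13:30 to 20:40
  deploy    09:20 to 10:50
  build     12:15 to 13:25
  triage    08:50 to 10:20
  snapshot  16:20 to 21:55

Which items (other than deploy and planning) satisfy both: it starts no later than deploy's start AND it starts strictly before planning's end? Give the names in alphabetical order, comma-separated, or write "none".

triage

Conditions: its start is no later than deploy's start (X.start <= 09:20) AND its start is strictly before planning's end (X.start < 17:45).
audit: start 13:30 <= 09:20? ✗; start 13:30 < 17:45? ✓ → no.
backup: start 12:50 <= 09:20? ✗; start 12:50 < 17:45? ✓ → no.
build: start 12:15 <= 09:20? ✗; start 12:15 < 17:45? ✓ → no.
handoff: start 11:40 <= 09:20? ✗; start 11:40 < 17:45? ✓ → no.
snapshot: start 16:20 <= 09:20? ✗; start 16:20 < 17:45? ✓ → no.
triage: start 08:50 <= 09:20? ✓; start 08:50 < 17:45? ✓ → yes.
Result: triage.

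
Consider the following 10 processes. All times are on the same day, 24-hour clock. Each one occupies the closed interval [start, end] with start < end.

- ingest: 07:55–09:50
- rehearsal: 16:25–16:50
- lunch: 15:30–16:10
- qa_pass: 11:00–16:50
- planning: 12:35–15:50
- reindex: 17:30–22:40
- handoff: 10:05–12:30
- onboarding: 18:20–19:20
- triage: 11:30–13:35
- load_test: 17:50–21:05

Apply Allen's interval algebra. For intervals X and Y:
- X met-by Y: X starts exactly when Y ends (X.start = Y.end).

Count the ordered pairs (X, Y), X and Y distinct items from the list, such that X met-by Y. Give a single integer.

0

Checking all 90 ordered pairs for relation 'met-by'; matching pairs in alphabetical order:
No pair satisfies it.
Count: 0.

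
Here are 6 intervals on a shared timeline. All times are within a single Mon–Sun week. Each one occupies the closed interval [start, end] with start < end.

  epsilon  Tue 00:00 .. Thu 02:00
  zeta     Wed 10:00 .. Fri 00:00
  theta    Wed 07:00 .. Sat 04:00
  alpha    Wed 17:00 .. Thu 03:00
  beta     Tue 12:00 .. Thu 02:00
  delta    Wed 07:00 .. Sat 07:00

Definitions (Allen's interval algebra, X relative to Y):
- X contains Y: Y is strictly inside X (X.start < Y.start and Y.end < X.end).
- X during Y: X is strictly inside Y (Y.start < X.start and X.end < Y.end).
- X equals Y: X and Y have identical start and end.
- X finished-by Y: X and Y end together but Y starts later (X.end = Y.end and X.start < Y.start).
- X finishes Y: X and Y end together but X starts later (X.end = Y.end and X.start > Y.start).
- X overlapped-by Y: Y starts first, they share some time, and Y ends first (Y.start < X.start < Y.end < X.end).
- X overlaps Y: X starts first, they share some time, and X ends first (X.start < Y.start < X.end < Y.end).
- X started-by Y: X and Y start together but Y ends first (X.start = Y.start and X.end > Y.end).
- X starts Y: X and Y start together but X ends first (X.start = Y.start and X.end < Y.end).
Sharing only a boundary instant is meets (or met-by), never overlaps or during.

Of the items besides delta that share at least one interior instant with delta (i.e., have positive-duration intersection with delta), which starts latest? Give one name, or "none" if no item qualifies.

alpha

Target delta = [Wed 07:00, Sat 07:00].
alpha [Wed 17:00, Thu 03:00] → during → candidate.
beta [Tue 12:00, Thu 02:00] → overlaps → candidate.
epsilon [Tue 00:00, Thu 02:00] → overlaps → candidate.
theta [Wed 07:00, Sat 04:00] → starts → candidate.
zeta [Wed 10:00, Fri 00:00] → during → candidate.
Among candidates, latest start is Wed 17:00 → alpha.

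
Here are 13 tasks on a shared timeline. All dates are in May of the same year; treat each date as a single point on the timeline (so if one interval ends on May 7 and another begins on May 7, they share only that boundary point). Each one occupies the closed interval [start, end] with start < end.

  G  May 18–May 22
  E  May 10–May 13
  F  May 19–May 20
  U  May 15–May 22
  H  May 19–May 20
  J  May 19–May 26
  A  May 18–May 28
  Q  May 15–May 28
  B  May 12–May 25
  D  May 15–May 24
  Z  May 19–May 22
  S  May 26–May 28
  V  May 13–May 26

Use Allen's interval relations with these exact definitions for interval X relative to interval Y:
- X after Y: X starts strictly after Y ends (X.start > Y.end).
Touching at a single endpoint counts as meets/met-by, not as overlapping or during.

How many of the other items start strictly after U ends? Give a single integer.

1

Target U = [May 15, May 22].
A [May 18, May 28] → overlapped-by → no.
B [May 12, May 25] → contains → no.
D [May 15, May 24] → started-by → no.
E [May 10, May 13] → before → no.
F [May 19, May 20] → during → no.
G [May 18, May 22] → finishes → no.
H [May 19, May 20] → during → no.
J [May 19, May 26] → overlapped-by → no.
Q [May 15, May 28] → started-by → no.
S [May 26, May 28] → after → counts.
V [May 13, May 26] → contains → no.
Z [May 19, May 22] → finishes → no.
Total: 1.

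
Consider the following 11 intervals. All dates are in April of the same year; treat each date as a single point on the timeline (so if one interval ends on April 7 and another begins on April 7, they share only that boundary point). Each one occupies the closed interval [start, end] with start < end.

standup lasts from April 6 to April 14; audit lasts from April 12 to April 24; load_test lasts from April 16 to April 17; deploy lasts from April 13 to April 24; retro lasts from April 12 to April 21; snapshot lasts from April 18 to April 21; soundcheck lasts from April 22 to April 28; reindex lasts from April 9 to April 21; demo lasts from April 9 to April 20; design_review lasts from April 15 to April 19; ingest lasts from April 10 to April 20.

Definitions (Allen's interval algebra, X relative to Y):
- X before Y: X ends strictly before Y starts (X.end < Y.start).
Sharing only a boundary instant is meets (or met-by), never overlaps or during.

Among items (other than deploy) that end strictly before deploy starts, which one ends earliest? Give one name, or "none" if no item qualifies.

none

Target deploy = [April 13, April 24].
audit [April 12, April 24] → finished-by → excluded.
demo [April 9, April 20] → overlaps → excluded.
design_review [April 15, April 19] → during → excluded.
ingest [April 10, April 20] → overlaps → excluded.
load_test [April 16, April 17] → during → excluded.
reindex [April 9, April 21] → overlaps → excluded.
retro [April 12, April 21] → overlaps → excluded.
snapshot [April 18, April 21] → during → excluded.
soundcheck [April 22, April 28] → overlapped-by → excluded.
standup [April 6, April 14] → overlaps → excluded.
No candidates → none.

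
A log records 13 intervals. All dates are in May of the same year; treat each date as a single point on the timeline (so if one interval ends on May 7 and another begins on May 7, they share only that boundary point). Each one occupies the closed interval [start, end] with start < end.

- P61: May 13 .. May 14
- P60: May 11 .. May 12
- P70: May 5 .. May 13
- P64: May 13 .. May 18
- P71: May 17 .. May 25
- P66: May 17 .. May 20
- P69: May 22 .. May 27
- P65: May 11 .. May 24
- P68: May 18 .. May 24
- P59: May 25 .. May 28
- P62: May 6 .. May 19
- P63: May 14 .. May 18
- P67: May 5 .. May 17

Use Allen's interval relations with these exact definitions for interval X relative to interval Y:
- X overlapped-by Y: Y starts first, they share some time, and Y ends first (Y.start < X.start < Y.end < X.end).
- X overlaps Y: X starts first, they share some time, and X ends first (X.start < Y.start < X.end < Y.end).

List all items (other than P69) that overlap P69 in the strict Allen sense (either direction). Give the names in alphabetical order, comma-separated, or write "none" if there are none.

P59, P65, P68, P71

Target P69 = [May 22, May 27].
P59 [May 25, May 28] → overlapped-by → yes.
P60 [May 11, May 12] → before → no.
P61 [May 13, May 14] → before → no.
P62 [May 6, May 19] → before → no.
P63 [May 14, May 18] → before → no.
P64 [May 13, May 18] → before → no.
P65 [May 11, May 24] → overlaps → yes.
P66 [May 17, May 20] → before → no.
P67 [May 5, May 17] → before → no.
P68 [May 18, May 24] → overlaps → yes.
P70 [May 5, May 13] → before → no.
P71 [May 17, May 25] → overlaps → yes.
Result: P59, P65, P68, P71.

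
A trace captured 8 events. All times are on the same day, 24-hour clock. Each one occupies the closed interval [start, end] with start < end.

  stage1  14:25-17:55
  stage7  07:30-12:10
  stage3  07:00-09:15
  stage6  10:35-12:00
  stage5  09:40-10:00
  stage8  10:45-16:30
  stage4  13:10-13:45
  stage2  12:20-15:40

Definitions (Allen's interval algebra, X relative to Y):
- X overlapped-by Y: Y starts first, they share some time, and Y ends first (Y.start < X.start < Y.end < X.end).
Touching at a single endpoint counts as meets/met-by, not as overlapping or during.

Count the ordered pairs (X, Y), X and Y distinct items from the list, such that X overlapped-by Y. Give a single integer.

5

Checking all 56 ordered pairs for relation 'overlapped-by'; matching pairs in alphabetical order:
(stage1, stage2): stage1 overlapped-by stage2 ✓
(stage1, stage8): stage1 overlapped-by stage8 ✓
(stage7, stage3): stage7 overlapped-by stage3 ✓
(stage8, stage6): stage8 overlapped-by stage6 ✓
(stage8, stage7): stage8 overlapped-by stage7 ✓
Count: 5.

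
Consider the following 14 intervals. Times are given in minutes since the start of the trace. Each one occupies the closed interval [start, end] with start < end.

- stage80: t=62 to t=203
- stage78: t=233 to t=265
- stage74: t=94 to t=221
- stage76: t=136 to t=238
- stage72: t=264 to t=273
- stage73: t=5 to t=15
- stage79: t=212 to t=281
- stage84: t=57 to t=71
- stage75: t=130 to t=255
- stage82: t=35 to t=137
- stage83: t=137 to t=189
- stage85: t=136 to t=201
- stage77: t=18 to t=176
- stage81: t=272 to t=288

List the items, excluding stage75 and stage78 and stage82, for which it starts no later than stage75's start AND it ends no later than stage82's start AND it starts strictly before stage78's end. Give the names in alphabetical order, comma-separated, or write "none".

stage73

Conditions: its start is no later than stage75's start (X.start <= t=130) AND its end is no later than stage82's start (X.end <= t=35) AND its start is strictly before stage78's end (X.start < t=265).
stage72: start t=264 <= t=130? ✗; end t=273 <= t=35? ✗; start t=264 < t=265? ✓ → no.
stage73: start t=5 <= t=130? ✓; end t=15 <= t=35? ✓; start t=5 < t=265? ✓ → yes.
stage74: start t=94 <= t=130? ✓; end t=221 <= t=35? ✗; start t=94 < t=265? ✓ → no.
stage76: start t=136 <= t=130? ✗; end t=238 <= t=35? ✗; start t=136 < t=265? ✓ → no.
stage77: start t=18 <= t=130? ✓; end t=176 <= t=35? ✗; start t=18 < t=265? ✓ → no.
stage79: start t=212 <= t=130? ✗; end t=281 <= t=35? ✗; start t=212 < t=265? ✓ → no.
stage80: start t=62 <= t=130? ✓; end t=203 <= t=35? ✗; start t=62 < t=265? ✓ → no.
stage81: start t=272 <= t=130? ✗; end t=288 <= t=35? ✗; start t=272 < t=265? ✗ → no.
stage83: start t=137 <= t=130? ✗; end t=189 <= t=35? ✗; start t=137 < t=265? ✓ → no.
stage84: start t=57 <= t=130? ✓; end t=71 <= t=35? ✗; start t=57 < t=265? ✓ → no.
stage85: start t=136 <= t=130? ✗; end t=201 <= t=35? ✗; start t=136 < t=265? ✓ → no.
Result: stage73.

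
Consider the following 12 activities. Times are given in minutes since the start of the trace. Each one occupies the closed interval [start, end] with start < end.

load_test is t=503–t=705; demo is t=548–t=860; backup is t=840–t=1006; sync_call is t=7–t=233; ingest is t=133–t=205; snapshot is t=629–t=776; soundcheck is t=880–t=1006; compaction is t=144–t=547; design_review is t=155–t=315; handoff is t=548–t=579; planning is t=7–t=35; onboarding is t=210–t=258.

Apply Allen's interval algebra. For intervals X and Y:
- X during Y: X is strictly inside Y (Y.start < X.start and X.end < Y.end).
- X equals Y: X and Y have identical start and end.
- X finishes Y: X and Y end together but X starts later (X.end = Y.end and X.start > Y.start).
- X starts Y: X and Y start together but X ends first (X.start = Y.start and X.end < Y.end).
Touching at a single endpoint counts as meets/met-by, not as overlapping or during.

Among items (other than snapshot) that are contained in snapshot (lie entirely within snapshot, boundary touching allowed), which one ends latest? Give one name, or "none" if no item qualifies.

none

Target snapshot = [t=629, t=776].
backup [t=840, t=1006] → after → excluded.
compaction [t=144, t=547] → before → excluded.
demo [t=548, t=860] → contains → excluded.
design_review [t=155, t=315] → before → excluded.
handoff [t=548, t=579] → before → excluded.
ingest [t=133, t=205] → before → excluded.
load_test [t=503, t=705] → overlaps → excluded.
onboarding [t=210, t=258] → before → excluded.
planning [t=7, t=35] → before → excluded.
soundcheck [t=880, t=1006] → after → excluded.
sync_call [t=7, t=233] → before → excluded.
No candidates → none.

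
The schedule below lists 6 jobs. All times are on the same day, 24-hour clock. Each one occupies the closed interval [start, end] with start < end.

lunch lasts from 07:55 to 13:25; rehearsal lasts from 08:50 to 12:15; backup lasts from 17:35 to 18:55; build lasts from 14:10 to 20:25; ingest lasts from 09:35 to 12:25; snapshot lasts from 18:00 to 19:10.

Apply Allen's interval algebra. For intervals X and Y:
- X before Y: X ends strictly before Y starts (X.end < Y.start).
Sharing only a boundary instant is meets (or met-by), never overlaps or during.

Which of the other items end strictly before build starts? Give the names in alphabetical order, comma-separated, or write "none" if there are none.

ingest, lunch, rehearsal

Target build = [14:10, 20:25].
backup [17:35, 18:55] → during → no.
ingest [09:35, 12:25] → before → yes.
lunch [07:55, 13:25] → before → yes.
rehearsal [08:50, 12:15] → before → yes.
snapshot [18:00, 19:10] → during → no.
Result: ingest, lunch, rehearsal.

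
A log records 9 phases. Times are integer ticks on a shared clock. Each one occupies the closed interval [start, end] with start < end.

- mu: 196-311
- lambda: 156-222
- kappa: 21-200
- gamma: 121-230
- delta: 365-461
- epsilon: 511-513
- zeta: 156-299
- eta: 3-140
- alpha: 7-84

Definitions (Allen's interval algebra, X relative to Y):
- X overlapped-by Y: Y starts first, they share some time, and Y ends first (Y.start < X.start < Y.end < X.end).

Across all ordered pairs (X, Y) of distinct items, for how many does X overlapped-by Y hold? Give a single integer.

Checking all 72 ordered pairs for relation 'overlapped-by'; matching pairs in alphabetical order:
(gamma, eta): gamma overlapped-by eta ✓
(gamma, kappa): gamma overlapped-by kappa ✓
(kappa, alpha): kappa overlapped-by alpha ✓
(kappa, eta): kappa overlapped-by eta ✓
(lambda, kappa): lambda overlapped-by kappa ✓
(mu, gamma): mu overlapped-by gamma ✓
(mu, kappa): mu overlapped-by kappa ✓
(mu, lambda): mu overlapped-by lambda ✓
(mu, zeta): mu overlapped-by zeta ✓
(zeta, gamma): zeta overlapped-by gamma ✓
(zeta, kappa): zeta overlapped-by kappa ✓
Count: 11.

11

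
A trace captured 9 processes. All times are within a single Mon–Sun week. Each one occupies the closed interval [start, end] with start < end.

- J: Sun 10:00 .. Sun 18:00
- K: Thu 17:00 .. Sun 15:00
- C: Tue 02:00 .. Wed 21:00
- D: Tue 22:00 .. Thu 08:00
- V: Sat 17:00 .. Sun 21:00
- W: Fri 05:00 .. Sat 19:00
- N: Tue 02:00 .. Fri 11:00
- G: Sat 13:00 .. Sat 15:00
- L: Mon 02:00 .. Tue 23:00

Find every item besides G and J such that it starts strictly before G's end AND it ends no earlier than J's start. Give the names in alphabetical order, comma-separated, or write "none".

K

Conditions: its start is strictly before G's end (X.start < Sat 15:00) AND its end is no earlier than J's start (X.end >= Sun 10:00).
C: start Tue 02:00 < Sat 15:00? ✓; end Wed 21:00 >= Sun 10:00? ✗ → no.
D: start Tue 22:00 < Sat 15:00? ✓; end Thu 08:00 >= Sun 10:00? ✗ → no.
K: start Thu 17:00 < Sat 15:00? ✓; end Sun 15:00 >= Sun 10:00? ✓ → yes.
L: start Mon 02:00 < Sat 15:00? ✓; end Tue 23:00 >= Sun 10:00? ✗ → no.
N: start Tue 02:00 < Sat 15:00? ✓; end Fri 11:00 >= Sun 10:00? ✗ → no.
V: start Sat 17:00 < Sat 15:00? ✗; end Sun 21:00 >= Sun 10:00? ✓ → no.
W: start Fri 05:00 < Sat 15:00? ✓; end Sat 19:00 >= Sun 10:00? ✗ → no.
Result: K.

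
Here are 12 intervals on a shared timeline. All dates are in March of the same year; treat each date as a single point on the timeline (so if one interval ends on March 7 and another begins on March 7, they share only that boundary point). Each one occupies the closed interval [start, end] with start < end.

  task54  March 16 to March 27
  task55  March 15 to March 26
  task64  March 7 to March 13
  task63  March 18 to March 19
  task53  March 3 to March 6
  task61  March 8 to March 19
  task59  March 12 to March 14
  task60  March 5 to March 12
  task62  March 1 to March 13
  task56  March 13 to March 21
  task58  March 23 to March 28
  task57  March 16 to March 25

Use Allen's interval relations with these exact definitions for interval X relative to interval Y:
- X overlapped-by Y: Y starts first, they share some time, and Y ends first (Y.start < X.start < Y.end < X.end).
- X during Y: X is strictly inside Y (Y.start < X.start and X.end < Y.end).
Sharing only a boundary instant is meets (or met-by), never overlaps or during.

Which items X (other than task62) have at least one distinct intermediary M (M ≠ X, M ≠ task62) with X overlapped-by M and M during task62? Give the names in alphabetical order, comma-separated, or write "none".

task60, task61, task64

Target task62 = [March 1, March 13].
Intermediaries M with M during task62: task53, task60.
Via task53 — items with X overlapped-by task53: task60.
Via task60 — items with X overlapped-by task60: task61, task64.
Union: task60, task61, task64.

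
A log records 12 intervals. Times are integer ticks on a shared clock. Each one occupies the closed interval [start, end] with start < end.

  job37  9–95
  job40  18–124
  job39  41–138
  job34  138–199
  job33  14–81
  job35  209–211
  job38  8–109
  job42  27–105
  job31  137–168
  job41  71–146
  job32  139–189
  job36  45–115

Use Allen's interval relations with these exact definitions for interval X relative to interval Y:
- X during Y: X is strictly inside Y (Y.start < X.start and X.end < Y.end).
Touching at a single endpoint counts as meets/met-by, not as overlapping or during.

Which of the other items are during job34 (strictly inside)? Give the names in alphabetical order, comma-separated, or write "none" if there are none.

Target job34 = [138, 199].
job31 [137, 168] → overlaps → no.
job32 [139, 189] → during → yes.
job33 [14, 81] → before → no.
job35 [209, 211] → after → no.
job36 [45, 115] → before → no.
job37 [9, 95] → before → no.
job38 [8, 109] → before → no.
job39 [41, 138] → meets → no.
job40 [18, 124] → before → no.
job41 [71, 146] → overlaps → no.
job42 [27, 105] → before → no.
Result: job32.

job32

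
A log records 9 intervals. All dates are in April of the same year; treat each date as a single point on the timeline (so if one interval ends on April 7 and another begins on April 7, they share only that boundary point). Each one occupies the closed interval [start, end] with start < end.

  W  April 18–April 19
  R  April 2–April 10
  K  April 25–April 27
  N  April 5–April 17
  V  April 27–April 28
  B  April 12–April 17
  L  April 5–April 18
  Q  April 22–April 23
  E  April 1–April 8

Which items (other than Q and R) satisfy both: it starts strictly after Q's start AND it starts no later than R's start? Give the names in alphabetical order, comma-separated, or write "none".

Conditions: its start is strictly after Q's start (X.start > April 22) AND its start is no later than R's start (X.start <= April 2).
B: start April 12 > April 22? ✗; start April 12 <= April 2? ✗ → no.
E: start April 1 > April 22? ✗; start April 1 <= April 2? ✓ → no.
K: start April 25 > April 22? ✓; start April 25 <= April 2? ✗ → no.
L: start April 5 > April 22? ✗; start April 5 <= April 2? ✗ → no.
N: start April 5 > April 22? ✗; start April 5 <= April 2? ✗ → no.
V: start April 27 > April 22? ✓; start April 27 <= April 2? ✗ → no.
W: start April 18 > April 22? ✗; start April 18 <= April 2? ✗ → no.
Result: none.

none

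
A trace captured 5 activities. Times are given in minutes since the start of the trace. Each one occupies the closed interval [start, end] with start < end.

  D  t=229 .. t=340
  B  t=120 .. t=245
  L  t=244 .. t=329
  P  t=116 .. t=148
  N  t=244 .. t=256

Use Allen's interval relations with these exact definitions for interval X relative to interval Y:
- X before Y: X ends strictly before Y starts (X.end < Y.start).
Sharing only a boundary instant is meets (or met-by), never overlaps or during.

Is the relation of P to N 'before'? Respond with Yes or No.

Yes

P = [t=116, t=148], N = [t=244, t=256].
Actual relation of P to N: before.
Asked whether 'before' holds → Yes.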